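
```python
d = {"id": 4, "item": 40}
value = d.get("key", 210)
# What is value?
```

Trace (tracking value):
d = {'id': 4, 'item': 40}  # -> d = {'id': 4, 'item': 40}
value = d.get('key', 210)  # -> value = 210

Answer: 210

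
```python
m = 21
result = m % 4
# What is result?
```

Trace (tracking result):
m = 21  # -> m = 21
result = m % 4  # -> result = 1

Answer: 1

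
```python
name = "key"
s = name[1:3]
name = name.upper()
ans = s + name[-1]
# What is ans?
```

Answer: 'eyY'

Derivation:
Trace (tracking ans):
name = 'key'  # -> name = 'key'
s = name[1:3]  # -> s = 'ey'
name = name.upper()  # -> name = 'KEY'
ans = s + name[-1]  # -> ans = 'eyY'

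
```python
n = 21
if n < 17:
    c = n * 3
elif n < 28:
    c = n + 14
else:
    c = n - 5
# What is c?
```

Answer: 35

Derivation:
Trace (tracking c):
n = 21  # -> n = 21
if n < 17:  # condition is False
elif n < 28:  # condition is True
    c = n + 14  # -> c = 35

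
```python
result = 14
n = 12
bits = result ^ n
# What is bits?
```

Answer: 2

Derivation:
Trace (tracking bits):
result = 14  # -> result = 14
n = 12  # -> n = 12
bits = result ^ n  # -> bits = 2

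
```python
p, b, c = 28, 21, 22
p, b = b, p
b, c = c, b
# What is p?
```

Answer: 21

Derivation:
Trace (tracking p):
p, b, c = (28, 21, 22)  # -> p = 28, b = 21, c = 22
p, b = (b, p)  # -> p = 21, b = 28
b, c = (c, b)  # -> b = 22, c = 28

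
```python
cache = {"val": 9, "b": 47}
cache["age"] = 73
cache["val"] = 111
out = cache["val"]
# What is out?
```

Answer: 111

Derivation:
Trace (tracking out):
cache = {'val': 9, 'b': 47}  # -> cache = {'val': 9, 'b': 47}
cache['age'] = 73  # -> cache = {'val': 9, 'b': 47, 'age': 73}
cache['val'] = 111  # -> cache = {'val': 111, 'b': 47, 'age': 73}
out = cache['val']  # -> out = 111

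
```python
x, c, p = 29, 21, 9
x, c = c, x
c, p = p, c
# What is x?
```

Answer: 21

Derivation:
Trace (tracking x):
x, c, p = (29, 21, 9)  # -> x = 29, c = 21, p = 9
x, c = (c, x)  # -> x = 21, c = 29
c, p = (p, c)  # -> c = 9, p = 29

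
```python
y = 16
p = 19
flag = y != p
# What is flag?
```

Answer: True

Derivation:
Trace (tracking flag):
y = 16  # -> y = 16
p = 19  # -> p = 19
flag = y != p  # -> flag = True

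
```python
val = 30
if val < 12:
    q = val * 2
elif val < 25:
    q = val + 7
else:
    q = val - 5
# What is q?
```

Trace (tracking q):
val = 30  # -> val = 30
if val < 12:  # condition is False
elif val < 25:  # condition is False
else:
    q = val - 5  # -> q = 25

Answer: 25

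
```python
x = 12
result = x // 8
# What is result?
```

Trace (tracking result):
x = 12  # -> x = 12
result = x // 8  # -> result = 1

Answer: 1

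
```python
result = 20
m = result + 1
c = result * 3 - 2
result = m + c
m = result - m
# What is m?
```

Answer: 58

Derivation:
Trace (tracking m):
result = 20  # -> result = 20
m = result + 1  # -> m = 21
c = result * 3 - 2  # -> c = 58
result = m + c  # -> result = 79
m = result - m  # -> m = 58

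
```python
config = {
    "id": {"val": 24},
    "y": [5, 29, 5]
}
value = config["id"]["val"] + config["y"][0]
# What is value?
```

Trace (tracking value):
config = {'id': {'val': 24}, 'y': [5, 29, 5]}  # -> config = {'id': {'val': 24}, 'y': [5, 29, 5]}
value = config['id']['val'] + config['y'][0]  # -> value = 29

Answer: 29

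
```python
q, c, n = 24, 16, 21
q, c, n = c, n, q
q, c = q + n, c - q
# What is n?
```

Trace (tracking n):
q, c, n = (24, 16, 21)  # -> q = 24, c = 16, n = 21
q, c, n = (c, n, q)  # -> q = 16, c = 21, n = 24
q, c = (q + n, c - q)  # -> q = 40, c = 5

Answer: 24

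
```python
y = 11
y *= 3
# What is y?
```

Trace (tracking y):
y = 11  # -> y = 11
y *= 3  # -> y = 33

Answer: 33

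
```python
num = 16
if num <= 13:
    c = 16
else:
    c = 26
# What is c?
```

Answer: 26

Derivation:
Trace (tracking c):
num = 16  # -> num = 16
if num <= 13:  # condition is False
else:
    c = 26  # -> c = 26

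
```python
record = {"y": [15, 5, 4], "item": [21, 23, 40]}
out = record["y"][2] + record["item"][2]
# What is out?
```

Answer: 44

Derivation:
Trace (tracking out):
record = {'y': [15, 5, 4], 'item': [21, 23, 40]}  # -> record = {'y': [15, 5, 4], 'item': [21, 23, 40]}
out = record['y'][2] + record['item'][2]  # -> out = 44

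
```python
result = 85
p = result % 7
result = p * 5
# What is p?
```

Answer: 1

Derivation:
Trace (tracking p):
result = 85  # -> result = 85
p = result % 7  # -> p = 1
result = p * 5  # -> result = 5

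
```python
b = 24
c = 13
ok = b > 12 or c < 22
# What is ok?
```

Answer: True

Derivation:
Trace (tracking ok):
b = 24  # -> b = 24
c = 13  # -> c = 13
ok = b > 12 or c < 22  # -> ok = True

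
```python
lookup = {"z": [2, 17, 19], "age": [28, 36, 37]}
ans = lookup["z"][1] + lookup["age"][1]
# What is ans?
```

Trace (tracking ans):
lookup = {'z': [2, 17, 19], 'age': [28, 36, 37]}  # -> lookup = {'z': [2, 17, 19], 'age': [28, 36, 37]}
ans = lookup['z'][1] + lookup['age'][1]  # -> ans = 53

Answer: 53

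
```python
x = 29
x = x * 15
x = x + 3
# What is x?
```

Answer: 438

Derivation:
Trace (tracking x):
x = 29  # -> x = 29
x = x * 15  # -> x = 435
x = x + 3  # -> x = 438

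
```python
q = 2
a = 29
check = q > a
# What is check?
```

Trace (tracking check):
q = 2  # -> q = 2
a = 29  # -> a = 29
check = q > a  # -> check = False

Answer: False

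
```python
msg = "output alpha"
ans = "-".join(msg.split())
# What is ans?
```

Trace (tracking ans):
msg = 'output alpha'  # -> msg = 'output alpha'
ans = '-'.join(msg.split())  # -> ans = 'output-alpha'

Answer: 'output-alpha'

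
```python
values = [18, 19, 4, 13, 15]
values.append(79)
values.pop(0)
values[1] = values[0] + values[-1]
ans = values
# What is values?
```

Answer: [19, 98, 13, 15, 79]

Derivation:
Trace (tracking values):
values = [18, 19, 4, 13, 15]  # -> values = [18, 19, 4, 13, 15]
values.append(79)  # -> values = [18, 19, 4, 13, 15, 79]
values.pop(0)  # -> values = [19, 4, 13, 15, 79]
values[1] = values[0] + values[-1]  # -> values = [19, 98, 13, 15, 79]
ans = values  # -> ans = [19, 98, 13, 15, 79]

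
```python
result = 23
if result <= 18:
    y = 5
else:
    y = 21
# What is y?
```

Answer: 21

Derivation:
Trace (tracking y):
result = 23  # -> result = 23
if result <= 18:  # condition is False
else:
    y = 21  # -> y = 21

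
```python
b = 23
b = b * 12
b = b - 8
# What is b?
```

Answer: 268

Derivation:
Trace (tracking b):
b = 23  # -> b = 23
b = b * 12  # -> b = 276
b = b - 8  # -> b = 268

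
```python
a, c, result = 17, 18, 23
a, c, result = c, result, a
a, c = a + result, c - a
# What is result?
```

Answer: 17

Derivation:
Trace (tracking result):
a, c, result = (17, 18, 23)  # -> a = 17, c = 18, result = 23
a, c, result = (c, result, a)  # -> a = 18, c = 23, result = 17
a, c = (a + result, c - a)  # -> a = 35, c = 5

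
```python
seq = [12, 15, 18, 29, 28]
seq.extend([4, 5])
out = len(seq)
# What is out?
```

Trace (tracking out):
seq = [12, 15, 18, 29, 28]  # -> seq = [12, 15, 18, 29, 28]
seq.extend([4, 5])  # -> seq = [12, 15, 18, 29, 28, 4, 5]
out = len(seq)  # -> out = 7

Answer: 7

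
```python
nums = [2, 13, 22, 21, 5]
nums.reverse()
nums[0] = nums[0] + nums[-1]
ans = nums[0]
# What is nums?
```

Answer: [7, 21, 22, 13, 2]

Derivation:
Trace (tracking nums):
nums = [2, 13, 22, 21, 5]  # -> nums = [2, 13, 22, 21, 5]
nums.reverse()  # -> nums = [5, 21, 22, 13, 2]
nums[0] = nums[0] + nums[-1]  # -> nums = [7, 21, 22, 13, 2]
ans = nums[0]  # -> ans = 7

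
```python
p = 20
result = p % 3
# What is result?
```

Trace (tracking result):
p = 20  # -> p = 20
result = p % 3  # -> result = 2

Answer: 2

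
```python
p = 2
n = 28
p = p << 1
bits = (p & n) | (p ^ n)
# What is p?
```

Trace (tracking p):
p = 2  # -> p = 2
n = 28  # -> n = 28
p = p << 1  # -> p = 4
bits = p & n | p ^ n  # -> bits = 28

Answer: 4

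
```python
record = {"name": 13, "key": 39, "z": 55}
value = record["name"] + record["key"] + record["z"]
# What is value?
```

Trace (tracking value):
record = {'name': 13, 'key': 39, 'z': 55}  # -> record = {'name': 13, 'key': 39, 'z': 55}
value = record['name'] + record['key'] + record['z']  # -> value = 107

Answer: 107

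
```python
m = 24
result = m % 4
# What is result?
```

Answer: 0

Derivation:
Trace (tracking result):
m = 24  # -> m = 24
result = m % 4  # -> result = 0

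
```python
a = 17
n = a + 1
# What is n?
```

Trace (tracking n):
a = 17  # -> a = 17
n = a + 1  # -> n = 18

Answer: 18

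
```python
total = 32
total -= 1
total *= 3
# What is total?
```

Answer: 93

Derivation:
Trace (tracking total):
total = 32  # -> total = 32
total -= 1  # -> total = 31
total *= 3  # -> total = 93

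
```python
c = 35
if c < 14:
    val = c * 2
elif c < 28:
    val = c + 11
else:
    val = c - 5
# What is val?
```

Answer: 30

Derivation:
Trace (tracking val):
c = 35  # -> c = 35
if c < 14:  # condition is False
elif c < 28:  # condition is False
else:
    val = c - 5  # -> val = 30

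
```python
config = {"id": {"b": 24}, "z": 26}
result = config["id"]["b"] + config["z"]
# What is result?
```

Trace (tracking result):
config = {'id': {'b': 24}, 'z': 26}  # -> config = {'id': {'b': 24}, 'z': 26}
result = config['id']['b'] + config['z']  # -> result = 50

Answer: 50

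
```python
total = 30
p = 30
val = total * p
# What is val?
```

Answer: 900

Derivation:
Trace (tracking val):
total = 30  # -> total = 30
p = 30  # -> p = 30
val = total * p  # -> val = 900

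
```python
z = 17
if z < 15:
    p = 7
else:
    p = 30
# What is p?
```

Trace (tracking p):
z = 17  # -> z = 17
if z < 15:  # condition is False
else:
    p = 30  # -> p = 30

Answer: 30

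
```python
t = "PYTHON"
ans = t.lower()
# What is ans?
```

Answer: 'python'

Derivation:
Trace (tracking ans):
t = 'PYTHON'  # -> t = 'PYTHON'
ans = t.lower()  # -> ans = 'python'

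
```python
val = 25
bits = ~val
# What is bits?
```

Answer: -26

Derivation:
Trace (tracking bits):
val = 25  # -> val = 25
bits = ~val  # -> bits = -26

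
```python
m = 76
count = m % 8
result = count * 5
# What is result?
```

Trace (tracking result):
m = 76  # -> m = 76
count = m % 8  # -> count = 4
result = count * 5  # -> result = 20

Answer: 20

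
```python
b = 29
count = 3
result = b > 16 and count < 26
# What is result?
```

Answer: True

Derivation:
Trace (tracking result):
b = 29  # -> b = 29
count = 3  # -> count = 3
result = b > 16 and count < 26  # -> result = True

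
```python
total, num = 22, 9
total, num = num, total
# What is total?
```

Answer: 9

Derivation:
Trace (tracking total):
total, num = (22, 9)  # -> total = 22, num = 9
total, num = (num, total)  # -> total = 9, num = 22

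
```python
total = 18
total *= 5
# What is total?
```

Answer: 90

Derivation:
Trace (tracking total):
total = 18  # -> total = 18
total *= 5  # -> total = 90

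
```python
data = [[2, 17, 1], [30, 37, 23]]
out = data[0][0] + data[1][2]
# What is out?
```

Trace (tracking out):
data = [[2, 17, 1], [30, 37, 23]]  # -> data = [[2, 17, 1], [30, 37, 23]]
out = data[0][0] + data[1][2]  # -> out = 25

Answer: 25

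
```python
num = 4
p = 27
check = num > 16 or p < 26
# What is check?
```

Answer: False

Derivation:
Trace (tracking check):
num = 4  # -> num = 4
p = 27  # -> p = 27
check = num > 16 or p < 26  # -> check = False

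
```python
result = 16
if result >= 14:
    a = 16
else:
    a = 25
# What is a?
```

Answer: 16

Derivation:
Trace (tracking a):
result = 16  # -> result = 16
if result >= 14:  # condition is True
    a = 16  # -> a = 16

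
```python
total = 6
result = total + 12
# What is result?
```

Answer: 18

Derivation:
Trace (tracking result):
total = 6  # -> total = 6
result = total + 12  # -> result = 18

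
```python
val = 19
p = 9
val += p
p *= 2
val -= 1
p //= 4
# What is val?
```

Trace (tracking val):
val = 19  # -> val = 19
p = 9  # -> p = 9
val += p  # -> val = 28
p *= 2  # -> p = 18
val -= 1  # -> val = 27
p //= 4  # -> p = 4

Answer: 27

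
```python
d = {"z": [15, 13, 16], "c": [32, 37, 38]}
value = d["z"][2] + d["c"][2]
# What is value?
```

Trace (tracking value):
d = {'z': [15, 13, 16], 'c': [32, 37, 38]}  # -> d = {'z': [15, 13, 16], 'c': [32, 37, 38]}
value = d['z'][2] + d['c'][2]  # -> value = 54

Answer: 54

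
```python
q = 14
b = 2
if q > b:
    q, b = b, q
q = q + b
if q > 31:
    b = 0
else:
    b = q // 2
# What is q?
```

Answer: 16

Derivation:
Trace (tracking q):
q = 14  # -> q = 14
b = 2  # -> b = 2
if q > b:  # condition is True
    q, b = (b, q)  # -> q = 2, b = 14
q = q + b  # -> q = 16
if q > 31:  # condition is False
else:
    b = q // 2  # -> b = 8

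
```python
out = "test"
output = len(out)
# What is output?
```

Answer: 4

Derivation:
Trace (tracking output):
out = 'test'  # -> out = 'test'
output = len(out)  # -> output = 4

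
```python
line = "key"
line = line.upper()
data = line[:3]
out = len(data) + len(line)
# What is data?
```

Answer: 'KEY'

Derivation:
Trace (tracking data):
line = 'key'  # -> line = 'key'
line = line.upper()  # -> line = 'KEY'
data = line[:3]  # -> data = 'KEY'
out = len(data) + len(line)  # -> out = 6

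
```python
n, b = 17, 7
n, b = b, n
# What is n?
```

Answer: 7

Derivation:
Trace (tracking n):
n, b = (17, 7)  # -> n = 17, b = 7
n, b = (b, n)  # -> n = 7, b = 17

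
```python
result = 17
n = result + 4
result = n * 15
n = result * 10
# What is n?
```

Answer: 3150

Derivation:
Trace (tracking n):
result = 17  # -> result = 17
n = result + 4  # -> n = 21
result = n * 15  # -> result = 315
n = result * 10  # -> n = 3150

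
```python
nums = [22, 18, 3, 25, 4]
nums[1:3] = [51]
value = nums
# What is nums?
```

Trace (tracking nums):
nums = [22, 18, 3, 25, 4]  # -> nums = [22, 18, 3, 25, 4]
nums[1:3] = [51]  # -> nums = [22, 51, 25, 4]
value = nums  # -> value = [22, 51, 25, 4]

Answer: [22, 51, 25, 4]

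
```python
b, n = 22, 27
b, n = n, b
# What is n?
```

Answer: 22

Derivation:
Trace (tracking n):
b, n = (22, 27)  # -> b = 22, n = 27
b, n = (n, b)  # -> b = 27, n = 22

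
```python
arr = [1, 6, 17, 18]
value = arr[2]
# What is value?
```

Answer: 17

Derivation:
Trace (tracking value):
arr = [1, 6, 17, 18]  # -> arr = [1, 6, 17, 18]
value = arr[2]  # -> value = 17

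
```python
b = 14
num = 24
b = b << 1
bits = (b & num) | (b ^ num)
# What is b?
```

Trace (tracking b):
b = 14  # -> b = 14
num = 24  # -> num = 24
b = b << 1  # -> b = 28
bits = b & num | b ^ num  # -> bits = 28

Answer: 28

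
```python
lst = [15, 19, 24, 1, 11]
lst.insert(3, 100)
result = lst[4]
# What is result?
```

Answer: 1

Derivation:
Trace (tracking result):
lst = [15, 19, 24, 1, 11]  # -> lst = [15, 19, 24, 1, 11]
lst.insert(3, 100)  # -> lst = [15, 19, 24, 100, 1, 11]
result = lst[4]  # -> result = 1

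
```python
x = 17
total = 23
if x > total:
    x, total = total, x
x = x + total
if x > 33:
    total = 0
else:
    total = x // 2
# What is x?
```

Answer: 40

Derivation:
Trace (tracking x):
x = 17  # -> x = 17
total = 23  # -> total = 23
if x > total:  # condition is False
x = x + total  # -> x = 40
if x > 33:  # condition is True
    total = 0  # -> total = 0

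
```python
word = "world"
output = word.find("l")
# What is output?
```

Answer: 3

Derivation:
Trace (tracking output):
word = 'world'  # -> word = 'world'
output = word.find('l')  # -> output = 3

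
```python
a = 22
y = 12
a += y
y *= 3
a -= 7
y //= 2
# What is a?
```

Answer: 27

Derivation:
Trace (tracking a):
a = 22  # -> a = 22
y = 12  # -> y = 12
a += y  # -> a = 34
y *= 3  # -> y = 36
a -= 7  # -> a = 27
y //= 2  # -> y = 18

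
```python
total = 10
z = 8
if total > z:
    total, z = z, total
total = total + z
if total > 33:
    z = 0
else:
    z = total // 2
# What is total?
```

Trace (tracking total):
total = 10  # -> total = 10
z = 8  # -> z = 8
if total > z:  # condition is True
    total, z = (z, total)  # -> total = 8, z = 10
total = total + z  # -> total = 18
if total > 33:  # condition is False
else:
    z = total // 2  # -> z = 9

Answer: 18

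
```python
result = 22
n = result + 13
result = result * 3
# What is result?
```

Answer: 66

Derivation:
Trace (tracking result):
result = 22  # -> result = 22
n = result + 13  # -> n = 35
result = result * 3  # -> result = 66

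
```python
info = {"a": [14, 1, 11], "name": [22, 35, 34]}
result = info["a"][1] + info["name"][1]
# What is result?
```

Trace (tracking result):
info = {'a': [14, 1, 11], 'name': [22, 35, 34]}  # -> info = {'a': [14, 1, 11], 'name': [22, 35, 34]}
result = info['a'][1] + info['name'][1]  # -> result = 36

Answer: 36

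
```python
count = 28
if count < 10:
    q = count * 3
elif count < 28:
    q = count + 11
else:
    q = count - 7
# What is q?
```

Answer: 21

Derivation:
Trace (tracking q):
count = 28  # -> count = 28
if count < 10:  # condition is False
elif count < 28:  # condition is False
else:
    q = count - 7  # -> q = 21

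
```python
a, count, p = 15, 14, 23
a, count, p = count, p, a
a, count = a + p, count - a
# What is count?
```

Trace (tracking count):
a, count, p = (15, 14, 23)  # -> a = 15, count = 14, p = 23
a, count, p = (count, p, a)  # -> a = 14, count = 23, p = 15
a, count = (a + p, count - a)  # -> a = 29, count = 9

Answer: 9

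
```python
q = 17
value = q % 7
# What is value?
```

Trace (tracking value):
q = 17  # -> q = 17
value = q % 7  # -> value = 3

Answer: 3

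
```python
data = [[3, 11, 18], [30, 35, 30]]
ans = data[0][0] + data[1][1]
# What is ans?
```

Trace (tracking ans):
data = [[3, 11, 18], [30, 35, 30]]  # -> data = [[3, 11, 18], [30, 35, 30]]
ans = data[0][0] + data[1][1]  # -> ans = 38

Answer: 38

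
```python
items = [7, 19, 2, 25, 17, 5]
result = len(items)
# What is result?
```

Trace (tracking result):
items = [7, 19, 2, 25, 17, 5]  # -> items = [7, 19, 2, 25, 17, 5]
result = len(items)  # -> result = 6

Answer: 6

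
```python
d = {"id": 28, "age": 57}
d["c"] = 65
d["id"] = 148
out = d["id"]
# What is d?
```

Answer: {'id': 148, 'age': 57, 'c': 65}

Derivation:
Trace (tracking d):
d = {'id': 28, 'age': 57}  # -> d = {'id': 28, 'age': 57}
d['c'] = 65  # -> d = {'id': 28, 'age': 57, 'c': 65}
d['id'] = 148  # -> d = {'id': 148, 'age': 57, 'c': 65}
out = d['id']  # -> out = 148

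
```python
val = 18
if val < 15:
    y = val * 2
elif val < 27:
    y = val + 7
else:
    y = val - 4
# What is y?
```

Trace (tracking y):
val = 18  # -> val = 18
if val < 15:  # condition is False
elif val < 27:  # condition is True
    y = val + 7  # -> y = 25

Answer: 25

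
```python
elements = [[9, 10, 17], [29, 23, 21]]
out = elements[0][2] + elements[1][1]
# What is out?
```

Trace (tracking out):
elements = [[9, 10, 17], [29, 23, 21]]  # -> elements = [[9, 10, 17], [29, 23, 21]]
out = elements[0][2] + elements[1][1]  # -> out = 40

Answer: 40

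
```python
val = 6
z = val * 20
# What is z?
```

Answer: 120

Derivation:
Trace (tracking z):
val = 6  # -> val = 6
z = val * 20  # -> z = 120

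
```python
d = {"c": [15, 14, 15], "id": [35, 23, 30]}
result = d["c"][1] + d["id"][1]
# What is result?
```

Answer: 37

Derivation:
Trace (tracking result):
d = {'c': [15, 14, 15], 'id': [35, 23, 30]}  # -> d = {'c': [15, 14, 15], 'id': [35, 23, 30]}
result = d['c'][1] + d['id'][1]  # -> result = 37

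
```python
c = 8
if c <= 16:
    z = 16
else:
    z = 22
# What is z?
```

Answer: 16

Derivation:
Trace (tracking z):
c = 8  # -> c = 8
if c <= 16:  # condition is True
    z = 16  # -> z = 16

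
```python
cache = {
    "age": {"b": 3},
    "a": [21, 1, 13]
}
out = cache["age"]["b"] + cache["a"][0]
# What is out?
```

Answer: 24

Derivation:
Trace (tracking out):
cache = {'age': {'b': 3}, 'a': [21, 1, 13]}  # -> cache = {'age': {'b': 3}, 'a': [21, 1, 13]}
out = cache['age']['b'] + cache['a'][0]  # -> out = 24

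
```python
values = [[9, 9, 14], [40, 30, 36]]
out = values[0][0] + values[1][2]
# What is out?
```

Trace (tracking out):
values = [[9, 9, 14], [40, 30, 36]]  # -> values = [[9, 9, 14], [40, 30, 36]]
out = values[0][0] + values[1][2]  # -> out = 45

Answer: 45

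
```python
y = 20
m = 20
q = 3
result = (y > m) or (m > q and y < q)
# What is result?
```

Trace (tracking result):
y = 20  # -> y = 20
m = 20  # -> m = 20
q = 3  # -> q = 3
result = y > m or (m > q and y < q)  # -> result = False

Answer: False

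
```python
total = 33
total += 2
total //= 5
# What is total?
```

Trace (tracking total):
total = 33  # -> total = 33
total += 2  # -> total = 35
total //= 5  # -> total = 7

Answer: 7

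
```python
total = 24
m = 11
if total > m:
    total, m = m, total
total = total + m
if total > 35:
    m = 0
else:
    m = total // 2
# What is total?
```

Trace (tracking total):
total = 24  # -> total = 24
m = 11  # -> m = 11
if total > m:  # condition is True
    total, m = (m, total)  # -> total = 11, m = 24
total = total + m  # -> total = 35
if total > 35:  # condition is False
else:
    m = total // 2  # -> m = 17

Answer: 35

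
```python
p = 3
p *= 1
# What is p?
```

Trace (tracking p):
p = 3  # -> p = 3
p *= 1  # -> p = 3

Answer: 3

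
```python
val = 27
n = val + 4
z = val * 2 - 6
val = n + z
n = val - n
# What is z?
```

Answer: 48

Derivation:
Trace (tracking z):
val = 27  # -> val = 27
n = val + 4  # -> n = 31
z = val * 2 - 6  # -> z = 48
val = n + z  # -> val = 79
n = val - n  # -> n = 48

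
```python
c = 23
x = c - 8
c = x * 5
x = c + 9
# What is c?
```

Trace (tracking c):
c = 23  # -> c = 23
x = c - 8  # -> x = 15
c = x * 5  # -> c = 75
x = c + 9  # -> x = 84

Answer: 75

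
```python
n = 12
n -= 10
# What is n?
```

Trace (tracking n):
n = 12  # -> n = 12
n -= 10  # -> n = 2

Answer: 2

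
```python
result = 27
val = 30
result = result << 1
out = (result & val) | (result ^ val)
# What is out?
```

Answer: 62

Derivation:
Trace (tracking out):
result = 27  # -> result = 27
val = 30  # -> val = 30
result = result << 1  # -> result = 54
out = result & val | result ^ val  # -> out = 62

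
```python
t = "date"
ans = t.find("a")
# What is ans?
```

Trace (tracking ans):
t = 'date'  # -> t = 'date'
ans = t.find('a')  # -> ans = 1

Answer: 1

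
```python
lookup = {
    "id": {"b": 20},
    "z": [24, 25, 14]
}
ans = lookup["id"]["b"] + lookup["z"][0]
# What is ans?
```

Answer: 44

Derivation:
Trace (tracking ans):
lookup = {'id': {'b': 20}, 'z': [24, 25, 14]}  # -> lookup = {'id': {'b': 20}, 'z': [24, 25, 14]}
ans = lookup['id']['b'] + lookup['z'][0]  # -> ans = 44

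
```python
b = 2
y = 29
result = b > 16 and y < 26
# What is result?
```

Answer: False

Derivation:
Trace (tracking result):
b = 2  # -> b = 2
y = 29  # -> y = 29
result = b > 16 and y < 26  # -> result = False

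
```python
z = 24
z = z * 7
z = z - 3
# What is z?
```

Trace (tracking z):
z = 24  # -> z = 24
z = z * 7  # -> z = 168
z = z - 3  # -> z = 165

Answer: 165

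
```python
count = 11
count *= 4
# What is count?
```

Answer: 44

Derivation:
Trace (tracking count):
count = 11  # -> count = 11
count *= 4  # -> count = 44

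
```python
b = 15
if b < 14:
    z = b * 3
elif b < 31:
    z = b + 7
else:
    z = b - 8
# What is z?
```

Trace (tracking z):
b = 15  # -> b = 15
if b < 14:  # condition is False
elif b < 31:  # condition is True
    z = b + 7  # -> z = 22

Answer: 22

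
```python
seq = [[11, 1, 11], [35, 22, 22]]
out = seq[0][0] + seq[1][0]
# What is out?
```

Answer: 46

Derivation:
Trace (tracking out):
seq = [[11, 1, 11], [35, 22, 22]]  # -> seq = [[11, 1, 11], [35, 22, 22]]
out = seq[0][0] + seq[1][0]  # -> out = 46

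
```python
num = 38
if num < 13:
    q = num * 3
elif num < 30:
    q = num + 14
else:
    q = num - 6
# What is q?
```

Trace (tracking q):
num = 38  # -> num = 38
if num < 13:  # condition is False
elif num < 30:  # condition is False
else:
    q = num - 6  # -> q = 32

Answer: 32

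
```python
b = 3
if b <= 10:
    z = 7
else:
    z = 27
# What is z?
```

Trace (tracking z):
b = 3  # -> b = 3
if b <= 10:  # condition is True
    z = 7  # -> z = 7

Answer: 7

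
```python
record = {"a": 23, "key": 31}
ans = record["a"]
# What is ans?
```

Answer: 23

Derivation:
Trace (tracking ans):
record = {'a': 23, 'key': 31}  # -> record = {'a': 23, 'key': 31}
ans = record['a']  # -> ans = 23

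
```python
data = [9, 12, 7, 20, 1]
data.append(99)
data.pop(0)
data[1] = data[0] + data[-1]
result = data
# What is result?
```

Answer: [12, 111, 20, 1, 99]

Derivation:
Trace (tracking result):
data = [9, 12, 7, 20, 1]  # -> data = [9, 12, 7, 20, 1]
data.append(99)  # -> data = [9, 12, 7, 20, 1, 99]
data.pop(0)  # -> data = [12, 7, 20, 1, 99]
data[1] = data[0] + data[-1]  # -> data = [12, 111, 20, 1, 99]
result = data  # -> result = [12, 111, 20, 1, 99]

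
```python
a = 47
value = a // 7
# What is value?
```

Answer: 6

Derivation:
Trace (tracking value):
a = 47  # -> a = 47
value = a // 7  # -> value = 6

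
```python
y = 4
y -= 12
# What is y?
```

Answer: -8

Derivation:
Trace (tracking y):
y = 4  # -> y = 4
y -= 12  # -> y = -8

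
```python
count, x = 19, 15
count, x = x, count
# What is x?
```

Answer: 19

Derivation:
Trace (tracking x):
count, x = (19, 15)  # -> count = 19, x = 15
count, x = (x, count)  # -> count = 15, x = 19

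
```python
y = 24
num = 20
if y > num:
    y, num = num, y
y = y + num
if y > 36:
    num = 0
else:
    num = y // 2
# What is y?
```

Trace (tracking y):
y = 24  # -> y = 24
num = 20  # -> num = 20
if y > num:  # condition is True
    y, num = (num, y)  # -> y = 20, num = 24
y = y + num  # -> y = 44
if y > 36:  # condition is True
    num = 0  # -> num = 0

Answer: 44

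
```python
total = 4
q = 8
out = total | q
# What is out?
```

Answer: 12

Derivation:
Trace (tracking out):
total = 4  # -> total = 4
q = 8  # -> q = 8
out = total | q  # -> out = 12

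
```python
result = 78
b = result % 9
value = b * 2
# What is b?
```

Trace (tracking b):
result = 78  # -> result = 78
b = result % 9  # -> b = 6
value = b * 2  # -> value = 12

Answer: 6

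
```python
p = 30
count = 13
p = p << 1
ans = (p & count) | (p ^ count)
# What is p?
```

Trace (tracking p):
p = 30  # -> p = 30
count = 13  # -> count = 13
p = p << 1  # -> p = 60
ans = p & count | p ^ count  # -> ans = 61

Answer: 60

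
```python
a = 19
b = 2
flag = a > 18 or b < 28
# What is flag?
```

Answer: True

Derivation:
Trace (tracking flag):
a = 19  # -> a = 19
b = 2  # -> b = 2
flag = a > 18 or b < 28  # -> flag = True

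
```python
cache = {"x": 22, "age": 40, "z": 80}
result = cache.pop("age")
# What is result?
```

Answer: 40

Derivation:
Trace (tracking result):
cache = {'x': 22, 'age': 40, 'z': 80}  # -> cache = {'x': 22, 'age': 40, 'z': 80}
result = cache.pop('age')  # -> result = 40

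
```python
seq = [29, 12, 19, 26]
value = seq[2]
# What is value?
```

Answer: 19

Derivation:
Trace (tracking value):
seq = [29, 12, 19, 26]  # -> seq = [29, 12, 19, 26]
value = seq[2]  # -> value = 19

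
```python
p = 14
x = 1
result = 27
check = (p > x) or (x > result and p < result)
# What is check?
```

Trace (tracking check):
p = 14  # -> p = 14
x = 1  # -> x = 1
result = 27  # -> result = 27
check = p > x or (x > result and p < result)  # -> check = True

Answer: True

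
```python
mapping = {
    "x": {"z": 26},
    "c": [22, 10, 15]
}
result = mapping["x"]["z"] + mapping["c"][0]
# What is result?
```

Answer: 48

Derivation:
Trace (tracking result):
mapping = {'x': {'z': 26}, 'c': [22, 10, 15]}  # -> mapping = {'x': {'z': 26}, 'c': [22, 10, 15]}
result = mapping['x']['z'] + mapping['c'][0]  # -> result = 48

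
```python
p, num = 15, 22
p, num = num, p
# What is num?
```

Trace (tracking num):
p, num = (15, 22)  # -> p = 15, num = 22
p, num = (num, p)  # -> p = 22, num = 15

Answer: 15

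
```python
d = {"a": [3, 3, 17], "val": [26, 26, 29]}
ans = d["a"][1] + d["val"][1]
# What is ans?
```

Answer: 29

Derivation:
Trace (tracking ans):
d = {'a': [3, 3, 17], 'val': [26, 26, 29]}  # -> d = {'a': [3, 3, 17], 'val': [26, 26, 29]}
ans = d['a'][1] + d['val'][1]  # -> ans = 29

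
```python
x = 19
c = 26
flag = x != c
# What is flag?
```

Answer: True

Derivation:
Trace (tracking flag):
x = 19  # -> x = 19
c = 26  # -> c = 26
flag = x != c  # -> flag = True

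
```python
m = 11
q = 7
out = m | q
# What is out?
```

Trace (tracking out):
m = 11  # -> m = 11
q = 7  # -> q = 7
out = m | q  # -> out = 15

Answer: 15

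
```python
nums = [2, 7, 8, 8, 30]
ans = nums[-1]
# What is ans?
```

Answer: 30

Derivation:
Trace (tracking ans):
nums = [2, 7, 8, 8, 30]  # -> nums = [2, 7, 8, 8, 30]
ans = nums[-1]  # -> ans = 30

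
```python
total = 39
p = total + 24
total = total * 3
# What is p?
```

Trace (tracking p):
total = 39  # -> total = 39
p = total + 24  # -> p = 63
total = total * 3  # -> total = 117

Answer: 63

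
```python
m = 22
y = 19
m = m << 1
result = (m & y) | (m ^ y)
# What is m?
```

Trace (tracking m):
m = 22  # -> m = 22
y = 19  # -> y = 19
m = m << 1  # -> m = 44
result = m & y | m ^ y  # -> result = 63

Answer: 44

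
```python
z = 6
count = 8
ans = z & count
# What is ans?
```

Answer: 0

Derivation:
Trace (tracking ans):
z = 6  # -> z = 6
count = 8  # -> count = 8
ans = z & count  # -> ans = 0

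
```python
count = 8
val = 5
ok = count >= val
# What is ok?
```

Trace (tracking ok):
count = 8  # -> count = 8
val = 5  # -> val = 5
ok = count >= val  # -> ok = True

Answer: True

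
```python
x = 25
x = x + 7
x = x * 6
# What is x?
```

Trace (tracking x):
x = 25  # -> x = 25
x = x + 7  # -> x = 32
x = x * 6  # -> x = 192

Answer: 192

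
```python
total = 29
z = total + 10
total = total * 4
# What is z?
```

Answer: 39

Derivation:
Trace (tracking z):
total = 29  # -> total = 29
z = total + 10  # -> z = 39
total = total * 4  # -> total = 116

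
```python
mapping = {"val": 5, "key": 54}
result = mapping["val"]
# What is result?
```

Trace (tracking result):
mapping = {'val': 5, 'key': 54}  # -> mapping = {'val': 5, 'key': 54}
result = mapping['val']  # -> result = 5

Answer: 5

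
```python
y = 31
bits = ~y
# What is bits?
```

Answer: -32

Derivation:
Trace (tracking bits):
y = 31  # -> y = 31
bits = ~y  # -> bits = -32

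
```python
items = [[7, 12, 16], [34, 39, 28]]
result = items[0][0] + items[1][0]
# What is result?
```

Trace (tracking result):
items = [[7, 12, 16], [34, 39, 28]]  # -> items = [[7, 12, 16], [34, 39, 28]]
result = items[0][0] + items[1][0]  # -> result = 41

Answer: 41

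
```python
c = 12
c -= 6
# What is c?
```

Trace (tracking c):
c = 12  # -> c = 12
c -= 6  # -> c = 6

Answer: 6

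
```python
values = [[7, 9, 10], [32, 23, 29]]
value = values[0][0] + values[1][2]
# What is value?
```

Answer: 36

Derivation:
Trace (tracking value):
values = [[7, 9, 10], [32, 23, 29]]  # -> values = [[7, 9, 10], [32, 23, 29]]
value = values[0][0] + values[1][2]  # -> value = 36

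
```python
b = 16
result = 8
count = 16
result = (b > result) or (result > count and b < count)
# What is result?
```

Trace (tracking result):
b = 16  # -> b = 16
result = 8  # -> result = 8
count = 16  # -> count = 16
result = b > result or (result > count and b < count)  # -> result = True

Answer: True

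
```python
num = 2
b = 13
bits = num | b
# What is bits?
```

Trace (tracking bits):
num = 2  # -> num = 2
b = 13  # -> b = 13
bits = num | b  # -> bits = 15

Answer: 15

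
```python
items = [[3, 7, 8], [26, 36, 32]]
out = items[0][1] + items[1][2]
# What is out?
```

Answer: 39

Derivation:
Trace (tracking out):
items = [[3, 7, 8], [26, 36, 32]]  # -> items = [[3, 7, 8], [26, 36, 32]]
out = items[0][1] + items[1][2]  # -> out = 39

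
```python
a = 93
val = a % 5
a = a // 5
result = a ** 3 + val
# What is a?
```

Answer: 18

Derivation:
Trace (tracking a):
a = 93  # -> a = 93
val = a % 5  # -> val = 3
a = a // 5  # -> a = 18
result = a ** 3 + val  # -> result = 5835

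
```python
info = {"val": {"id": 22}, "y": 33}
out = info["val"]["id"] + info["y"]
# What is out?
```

Answer: 55

Derivation:
Trace (tracking out):
info = {'val': {'id': 22}, 'y': 33}  # -> info = {'val': {'id': 22}, 'y': 33}
out = info['val']['id'] + info['y']  # -> out = 55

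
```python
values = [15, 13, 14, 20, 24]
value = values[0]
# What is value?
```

Answer: 15

Derivation:
Trace (tracking value):
values = [15, 13, 14, 20, 24]  # -> values = [15, 13, 14, 20, 24]
value = values[0]  # -> value = 15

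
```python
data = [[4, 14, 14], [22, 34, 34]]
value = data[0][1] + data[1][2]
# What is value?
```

Answer: 48

Derivation:
Trace (tracking value):
data = [[4, 14, 14], [22, 34, 34]]  # -> data = [[4, 14, 14], [22, 34, 34]]
value = data[0][1] + data[1][2]  # -> value = 48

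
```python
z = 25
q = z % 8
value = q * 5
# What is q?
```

Answer: 1

Derivation:
Trace (tracking q):
z = 25  # -> z = 25
q = z % 8  # -> q = 1
value = q * 5  # -> value = 5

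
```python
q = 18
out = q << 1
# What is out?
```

Answer: 36

Derivation:
Trace (tracking out):
q = 18  # -> q = 18
out = q << 1  # -> out = 36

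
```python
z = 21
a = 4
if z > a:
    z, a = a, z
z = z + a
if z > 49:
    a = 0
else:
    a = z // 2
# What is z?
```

Trace (tracking z):
z = 21  # -> z = 21
a = 4  # -> a = 4
if z > a:  # condition is True
    z, a = (a, z)  # -> z = 4, a = 21
z = z + a  # -> z = 25
if z > 49:  # condition is False
else:
    a = z // 2  # -> a = 12

Answer: 25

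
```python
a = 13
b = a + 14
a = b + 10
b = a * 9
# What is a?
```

Answer: 37

Derivation:
Trace (tracking a):
a = 13  # -> a = 13
b = a + 14  # -> b = 27
a = b + 10  # -> a = 37
b = a * 9  # -> b = 333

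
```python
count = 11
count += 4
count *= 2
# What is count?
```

Trace (tracking count):
count = 11  # -> count = 11
count += 4  # -> count = 15
count *= 2  # -> count = 30

Answer: 30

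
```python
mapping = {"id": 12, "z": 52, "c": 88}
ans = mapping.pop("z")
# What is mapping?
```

Trace (tracking mapping):
mapping = {'id': 12, 'z': 52, 'c': 88}  # -> mapping = {'id': 12, 'z': 52, 'c': 88}
ans = mapping.pop('z')  # -> ans = 52

Answer: {'id': 12, 'c': 88}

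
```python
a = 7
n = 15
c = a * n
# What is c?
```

Trace (tracking c):
a = 7  # -> a = 7
n = 15  # -> n = 15
c = a * n  # -> c = 105

Answer: 105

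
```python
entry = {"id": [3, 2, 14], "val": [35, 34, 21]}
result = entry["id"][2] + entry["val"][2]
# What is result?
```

Trace (tracking result):
entry = {'id': [3, 2, 14], 'val': [35, 34, 21]}  # -> entry = {'id': [3, 2, 14], 'val': [35, 34, 21]}
result = entry['id'][2] + entry['val'][2]  # -> result = 35

Answer: 35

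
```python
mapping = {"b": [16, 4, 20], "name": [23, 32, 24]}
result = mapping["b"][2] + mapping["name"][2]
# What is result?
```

Trace (tracking result):
mapping = {'b': [16, 4, 20], 'name': [23, 32, 24]}  # -> mapping = {'b': [16, 4, 20], 'name': [23, 32, 24]}
result = mapping['b'][2] + mapping['name'][2]  # -> result = 44

Answer: 44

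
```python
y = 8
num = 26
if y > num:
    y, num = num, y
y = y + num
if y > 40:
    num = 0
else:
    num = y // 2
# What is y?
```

Trace (tracking y):
y = 8  # -> y = 8
num = 26  # -> num = 26
if y > num:  # condition is False
y = y + num  # -> y = 34
if y > 40:  # condition is False
else:
    num = y // 2  # -> num = 17

Answer: 34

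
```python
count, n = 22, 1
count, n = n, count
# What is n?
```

Answer: 22

Derivation:
Trace (tracking n):
count, n = (22, 1)  # -> count = 22, n = 1
count, n = (n, count)  # -> count = 1, n = 22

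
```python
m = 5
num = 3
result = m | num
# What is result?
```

Answer: 7

Derivation:
Trace (tracking result):
m = 5  # -> m = 5
num = 3  # -> num = 3
result = m | num  # -> result = 7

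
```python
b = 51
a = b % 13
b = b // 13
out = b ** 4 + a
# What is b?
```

Answer: 3

Derivation:
Trace (tracking b):
b = 51  # -> b = 51
a = b % 13  # -> a = 12
b = b // 13  # -> b = 3
out = b ** 4 + a  # -> out = 93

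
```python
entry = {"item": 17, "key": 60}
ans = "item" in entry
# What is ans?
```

Trace (tracking ans):
entry = {'item': 17, 'key': 60}  # -> entry = {'item': 17, 'key': 60}
ans = 'item' in entry  # -> ans = True

Answer: True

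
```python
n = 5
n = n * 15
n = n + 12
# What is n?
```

Answer: 87

Derivation:
Trace (tracking n):
n = 5  # -> n = 5
n = n * 15  # -> n = 75
n = n + 12  # -> n = 87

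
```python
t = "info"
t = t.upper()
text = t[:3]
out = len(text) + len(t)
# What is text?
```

Answer: 'INF'

Derivation:
Trace (tracking text):
t = 'info'  # -> t = 'info'
t = t.upper()  # -> t = 'INFO'
text = t[:3]  # -> text = 'INF'
out = len(text) + len(t)  # -> out = 7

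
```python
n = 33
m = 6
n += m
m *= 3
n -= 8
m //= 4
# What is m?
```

Answer: 4

Derivation:
Trace (tracking m):
n = 33  # -> n = 33
m = 6  # -> m = 6
n += m  # -> n = 39
m *= 3  # -> m = 18
n -= 8  # -> n = 31
m //= 4  # -> m = 4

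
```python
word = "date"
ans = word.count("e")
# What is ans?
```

Answer: 1

Derivation:
Trace (tracking ans):
word = 'date'  # -> word = 'date'
ans = word.count('e')  # -> ans = 1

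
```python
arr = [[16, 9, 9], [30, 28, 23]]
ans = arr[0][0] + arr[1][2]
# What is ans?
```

Trace (tracking ans):
arr = [[16, 9, 9], [30, 28, 23]]  # -> arr = [[16, 9, 9], [30, 28, 23]]
ans = arr[0][0] + arr[1][2]  # -> ans = 39

Answer: 39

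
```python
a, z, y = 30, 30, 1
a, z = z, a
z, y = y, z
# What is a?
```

Answer: 30

Derivation:
Trace (tracking a):
a, z, y = (30, 30, 1)  # -> a = 30, z = 30, y = 1
a, z = (z, a)  # -> a = 30, z = 30
z, y = (y, z)  # -> z = 1, y = 30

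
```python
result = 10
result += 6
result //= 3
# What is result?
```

Answer: 5

Derivation:
Trace (tracking result):
result = 10  # -> result = 10
result += 6  # -> result = 16
result //= 3  # -> result = 5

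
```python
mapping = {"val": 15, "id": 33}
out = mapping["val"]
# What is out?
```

Answer: 15

Derivation:
Trace (tracking out):
mapping = {'val': 15, 'id': 33}  # -> mapping = {'val': 15, 'id': 33}
out = mapping['val']  # -> out = 15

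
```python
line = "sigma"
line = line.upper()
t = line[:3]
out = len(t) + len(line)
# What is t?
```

Trace (tracking t):
line = 'sigma'  # -> line = 'sigma'
line = line.upper()  # -> line = 'SIGMA'
t = line[:3]  # -> t = 'SIG'
out = len(t) + len(line)  # -> out = 8

Answer: 'SIG'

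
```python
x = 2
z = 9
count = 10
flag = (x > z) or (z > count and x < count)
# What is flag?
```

Answer: False

Derivation:
Trace (tracking flag):
x = 2  # -> x = 2
z = 9  # -> z = 9
count = 10  # -> count = 10
flag = x > z or (z > count and x < count)  # -> flag = False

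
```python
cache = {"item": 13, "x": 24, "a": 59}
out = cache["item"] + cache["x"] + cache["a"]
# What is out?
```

Answer: 96

Derivation:
Trace (tracking out):
cache = {'item': 13, 'x': 24, 'a': 59}  # -> cache = {'item': 13, 'x': 24, 'a': 59}
out = cache['item'] + cache['x'] + cache['a']  # -> out = 96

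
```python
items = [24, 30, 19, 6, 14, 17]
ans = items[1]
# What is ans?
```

Answer: 30

Derivation:
Trace (tracking ans):
items = [24, 30, 19, 6, 14, 17]  # -> items = [24, 30, 19, 6, 14, 17]
ans = items[1]  # -> ans = 30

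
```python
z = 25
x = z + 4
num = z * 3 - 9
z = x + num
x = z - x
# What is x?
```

Trace (tracking x):
z = 25  # -> z = 25
x = z + 4  # -> x = 29
num = z * 3 - 9  # -> num = 66
z = x + num  # -> z = 95
x = z - x  # -> x = 66

Answer: 66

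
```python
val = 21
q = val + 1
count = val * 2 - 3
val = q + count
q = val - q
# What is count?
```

Answer: 39

Derivation:
Trace (tracking count):
val = 21  # -> val = 21
q = val + 1  # -> q = 22
count = val * 2 - 3  # -> count = 39
val = q + count  # -> val = 61
q = val - q  # -> q = 39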